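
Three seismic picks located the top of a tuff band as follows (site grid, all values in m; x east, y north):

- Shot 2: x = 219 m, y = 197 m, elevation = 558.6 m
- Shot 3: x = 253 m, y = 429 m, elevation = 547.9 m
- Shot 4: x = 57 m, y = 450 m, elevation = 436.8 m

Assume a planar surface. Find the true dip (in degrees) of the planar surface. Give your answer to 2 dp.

29.58°

Two edge vectors: Shot 2→Shot 3 = (34, 232, -10.7), Shot 2→Shot 4 = (-162, 253, -121.8).
Normal n = (Shot 2→Shot 3) × (Shot 2→Shot 4) = (-25550.5, 5874.6, 46186).
So ∂z/∂x = −n_x/n_z = 0.55321 and ∂z/∂y = −n_y/n_z = −0.12719.
Gradient magnitude |∇z| = √(a² + b²) = √(0.30604 + 0.01618) = 0.56764.
True dip = arctan(0.56764) = 29.58°, dipping toward WNW (azimuth ≈ 283°).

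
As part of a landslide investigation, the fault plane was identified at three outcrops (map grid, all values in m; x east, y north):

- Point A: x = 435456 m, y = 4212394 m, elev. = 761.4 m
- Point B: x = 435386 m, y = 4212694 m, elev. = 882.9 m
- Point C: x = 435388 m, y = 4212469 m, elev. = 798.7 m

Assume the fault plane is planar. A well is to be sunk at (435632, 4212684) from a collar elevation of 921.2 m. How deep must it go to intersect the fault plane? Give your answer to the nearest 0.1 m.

75.8 m

Two edge vectors: Point A→Point B = (-70, 300, 121.5), Point A→Point C = (-68, 75, 37.3).
Normal n = (Point A→Point B) × (Point A→Point C) = (2077.5, -5651, 15150).
So ∂z/∂x = −n_x/n_z = −0.137128713 and ∂z/∂y = −n_y/n_z = 0.373003300.
Intercept c from Point A: 761.4 + 59713.52 − 1571236.86 = −1510761.94.
At (435632, 4212684): z_contact = −59737.66 + 1571345.04 − 1510761.94 = 845.44 m.
Depth below ground = 921.2 − 845.44 = 75.8 m.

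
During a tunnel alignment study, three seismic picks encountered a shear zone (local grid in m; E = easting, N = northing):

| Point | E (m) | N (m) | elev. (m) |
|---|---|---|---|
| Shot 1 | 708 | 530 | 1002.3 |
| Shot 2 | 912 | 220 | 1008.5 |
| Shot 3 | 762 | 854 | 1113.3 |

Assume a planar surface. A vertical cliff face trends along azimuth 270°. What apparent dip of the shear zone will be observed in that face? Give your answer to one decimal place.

23.7°

Two edge vectors: Shot 1→Shot 2 = (204, -310, 6.2), Shot 1→Shot 3 = (54, 324, 111).
Normal n = (Shot 1→Shot 2) × (Shot 1→Shot 3) = (-36418.8, -22309.2, 82836).
So ∂z/∂E = −n_x/n_z = 0.43965 and ∂z/∂N = −n_y/n_z = 0.26932.
Unit vector along 270° is (sin 270°, cos 270°) = (-1.0000, -0.0000).
Slope in that direction = a·(-1.0000) + b·(-0.0000) = −0.43965.
Apparent dip = arctan|0.43965| = 23.7° (true dip is 27.3°, so apparent ≤ true as expected).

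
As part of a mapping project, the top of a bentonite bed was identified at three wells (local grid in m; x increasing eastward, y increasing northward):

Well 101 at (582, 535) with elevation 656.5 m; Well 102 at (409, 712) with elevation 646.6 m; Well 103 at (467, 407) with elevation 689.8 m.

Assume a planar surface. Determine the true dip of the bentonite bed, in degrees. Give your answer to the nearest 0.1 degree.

Two edge vectors: Well 101→Well 102 = (-173, 177, -9.9), Well 101→Well 103 = (-115, -128, 33.3).
Normal n = (Well 101→Well 102) × (Well 101→Well 103) = (4626.9, 6899.4, 42499).
So ∂z/∂x = −n_x/n_z = −0.10887 and ∂z/∂y = −n_y/n_z = −0.16234.
Gradient magnitude |∇z| = √(a² + b²) = √(0.01185 + 0.02636) = 0.19547.
True dip = arctan(0.19547) = 11.1°, dipping toward NE (azimuth ≈ 034°).

11.1°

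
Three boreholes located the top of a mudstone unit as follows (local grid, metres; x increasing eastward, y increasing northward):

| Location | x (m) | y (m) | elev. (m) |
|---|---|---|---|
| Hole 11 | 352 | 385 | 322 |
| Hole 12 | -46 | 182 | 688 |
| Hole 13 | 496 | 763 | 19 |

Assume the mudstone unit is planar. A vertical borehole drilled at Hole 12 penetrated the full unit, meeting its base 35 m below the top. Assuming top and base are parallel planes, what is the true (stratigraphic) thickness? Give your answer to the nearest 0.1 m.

Two edge vectors: Hole 11→Hole 12 = (-398, -203, 366), Hole 11→Hole 13 = (144, 378, -303).
Normal n = (Hole 11→Hole 12) × (Hole 11→Hole 13) = (-76839, -67890, -121212).
So ∂z/∂x = −n_x/n_z = −0.63392 and ∂z/∂y = −n_y/n_z = −0.56009.
|∇z| = √(a²+b²) = 0.84591, so dip δ = arctan(0.84591) = 40.23°.
True thickness = vertical thickness × cos δ = 35 × cos 40.23° = 26.7 m.

26.7 m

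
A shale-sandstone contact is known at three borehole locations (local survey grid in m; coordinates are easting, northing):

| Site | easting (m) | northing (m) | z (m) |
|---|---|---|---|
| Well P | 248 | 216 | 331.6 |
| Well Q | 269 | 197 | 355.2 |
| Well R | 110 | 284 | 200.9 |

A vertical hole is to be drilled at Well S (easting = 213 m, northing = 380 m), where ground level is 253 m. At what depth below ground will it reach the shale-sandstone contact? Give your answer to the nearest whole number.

Two edge vectors: Well P→Well Q = (21, -19, 23.6), Well P→Well R = (-138, 68, -130.7).
Normal n = (Well P→Well Q) × (Well P→Well R) = (878.5, -512.1, -1194).
So ∂z/∂easting = −n_x/n_z = 0.73576 and ∂z/∂northing = −n_y/n_z = −0.42889.
Intercept c from Well P: 331.6 − 182.47 + 92.64 = 241.77.
At (213, 380): z_contact = 156.7 − 163.0 + 241.77 = 235.5 m.
Depth below ground = 253 − 235.5 = 17 m.

17 m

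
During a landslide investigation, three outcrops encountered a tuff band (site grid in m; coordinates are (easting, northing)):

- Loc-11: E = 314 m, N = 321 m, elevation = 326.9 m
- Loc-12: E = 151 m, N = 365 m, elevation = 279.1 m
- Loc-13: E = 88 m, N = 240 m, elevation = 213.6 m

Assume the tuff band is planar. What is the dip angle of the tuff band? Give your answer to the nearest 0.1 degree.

26.8°

Let the plane be z = a·E + b·N + c.
Loc-12−Loc-11: −163a + 44b = −47.8;  Loc-13−Loc-11: −226a − 81b = −113.3.
Solving gives a = 0.38264, b = 0.33115.
Gradient magnitude |∇z| = √(a² + b²) = √(0.14641 + 0.10966) = 0.50604.
True dip = arctan(0.50604) = 26.8°, dipping toward SW (azimuth ≈ 229°).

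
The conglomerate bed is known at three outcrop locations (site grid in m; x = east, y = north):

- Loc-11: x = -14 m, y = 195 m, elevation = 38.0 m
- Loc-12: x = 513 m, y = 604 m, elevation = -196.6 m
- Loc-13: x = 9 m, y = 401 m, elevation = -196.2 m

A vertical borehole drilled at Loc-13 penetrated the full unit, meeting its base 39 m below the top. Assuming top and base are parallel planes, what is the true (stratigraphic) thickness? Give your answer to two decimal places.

23.98 m

Two edge vectors: Loc-11→Loc-12 = (527, 409, -234.6), Loc-11→Loc-13 = (23, 206, -234.2).
Normal n = (Loc-11→Loc-12) × (Loc-11→Loc-13) = (-47460.2, 118027.6, 99155).
So ∂z/∂x = −n_x/n_z = 0.47865 and ∂z/∂y = −n_y/n_z = −1.19033.
|∇z| = √(a²+b²) = 1.28296, so dip δ = arctan(1.28296) = 52.07°.
True thickness = vertical thickness × cos δ = 39 × cos 52.07° = 23.98 m.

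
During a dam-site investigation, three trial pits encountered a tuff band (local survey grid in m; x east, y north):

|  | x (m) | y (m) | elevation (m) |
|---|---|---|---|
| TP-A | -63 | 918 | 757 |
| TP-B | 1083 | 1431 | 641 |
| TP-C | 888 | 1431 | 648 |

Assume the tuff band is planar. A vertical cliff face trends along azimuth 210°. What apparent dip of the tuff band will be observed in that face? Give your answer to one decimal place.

Let the plane be z = a·x + b·y + c.
TP-B−TP-A: 1146a + 513b = −116;  TP-C−TP-A: 951a + 513b = −109.
Solving gives a = −0.03590, b = −0.14593.
Unit vector along 210° is (sin 210°, cos 210°) = (-0.5000, -0.8660).
Slope in that direction = a·(-0.5000) + b·(-0.8660) = 0.14433.
Apparent dip = arctan|0.14433| = 8.2° (true dip is 8.5°, so apparent ≤ true as expected).

8.2°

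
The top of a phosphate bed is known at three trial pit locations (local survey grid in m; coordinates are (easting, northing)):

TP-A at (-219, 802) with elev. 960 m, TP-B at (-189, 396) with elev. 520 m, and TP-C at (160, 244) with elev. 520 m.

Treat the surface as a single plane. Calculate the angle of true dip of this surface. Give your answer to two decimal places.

Two edge vectors: TP-A→TP-B = (30, -406, -440), TP-A→TP-C = (379, -558, -440).
Normal n = (TP-A→TP-B) × (TP-A→TP-C) = (-66880, -153560, 137134).
So ∂z/∂E = −n_x/n_z = 0.48770 and ∂z/∂N = −n_y/n_z = 1.11978.
Gradient magnitude |∇z| = √(a² + b²) = √(0.23785 + 1.25391) = 1.22138.
True dip = arctan(1.22138) = 50.69°, dipping toward SSW (azimuth ≈ 204°).

50.69°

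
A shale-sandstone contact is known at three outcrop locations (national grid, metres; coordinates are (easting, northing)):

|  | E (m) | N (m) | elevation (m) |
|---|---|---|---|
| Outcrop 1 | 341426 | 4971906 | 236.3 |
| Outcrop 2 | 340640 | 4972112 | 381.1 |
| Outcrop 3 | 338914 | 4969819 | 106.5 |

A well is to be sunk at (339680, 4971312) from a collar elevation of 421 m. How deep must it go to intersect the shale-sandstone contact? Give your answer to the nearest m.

Two edge vectors: Outcrop 1→Outcrop 2 = (-786, 206, 144.8), Outcrop 1→Outcrop 3 = (-2512, -2087, -129.8).
Normal n = (Outcrop 1→Outcrop 2) × (Outcrop 1→Outcrop 3) = (275458.8, -465760.4, 2157854).
So ∂z/∂E = −n_x/n_z = −0.12765405 and ∂z/∂N = −n_y/n_z = 0.21584426.
Intercept c from Outcrop 1: 236.3 + 43584.41 − 1073157.37 = −1029336.66.
At (339680, 4971312): z_contact = −43361.5 + 1073029.2 − 1029336.66 = 331.0 m.
Depth below ground = 421 − 331.0 = 90 m.

90 m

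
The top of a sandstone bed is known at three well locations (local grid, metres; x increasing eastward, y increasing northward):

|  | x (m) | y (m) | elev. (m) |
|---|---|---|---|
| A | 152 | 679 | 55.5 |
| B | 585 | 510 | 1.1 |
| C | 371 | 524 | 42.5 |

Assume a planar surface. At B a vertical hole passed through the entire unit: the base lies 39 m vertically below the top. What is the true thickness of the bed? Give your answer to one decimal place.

37.4 m

Two edge vectors: A→B = (433, -169, -54.4), A→C = (219, -155, -13).
Normal n = (A→B) × (A→C) = (-6235, -6284.6, -30104).
So ∂z/∂x = −n_x/n_z = −0.20712 and ∂z/∂y = −n_y/n_z = −0.20876.
|∇z| = √(a²+b²) = 0.29407, so dip δ = arctan(0.29407) = 16.39°.
True thickness = vertical thickness × cos δ = 39 × cos 16.39° = 37.4 m.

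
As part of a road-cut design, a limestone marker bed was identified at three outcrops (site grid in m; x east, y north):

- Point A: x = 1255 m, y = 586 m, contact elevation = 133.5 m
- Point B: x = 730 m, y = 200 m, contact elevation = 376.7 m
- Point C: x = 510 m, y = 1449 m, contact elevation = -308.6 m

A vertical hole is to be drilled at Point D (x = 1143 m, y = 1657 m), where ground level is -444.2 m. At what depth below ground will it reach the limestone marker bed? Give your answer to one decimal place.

14.0 m

Let the plane be z = a·x + b·y + c.
Point B−Point A: −525a − 386b = 243.2;  Point C−Point A: −745a + 863b = −442.1.
Solving gives a = −0.052969, b = −0.558009.
Then c = 133.5 − a·1255 − b·586 = 526.97.
At (1143, 1657): z_contact = −60.54 − 924.62 + 526.97 = -458.20 m.
Depth below ground = -444.2 − (-458.20) = 14.0 m.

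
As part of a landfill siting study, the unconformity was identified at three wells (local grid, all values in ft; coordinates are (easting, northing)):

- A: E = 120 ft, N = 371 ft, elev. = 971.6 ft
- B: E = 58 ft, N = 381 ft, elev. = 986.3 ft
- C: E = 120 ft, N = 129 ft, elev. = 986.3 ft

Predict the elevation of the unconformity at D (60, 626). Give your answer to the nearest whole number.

Two edge vectors: A→B = (-62, 10, 14.7), A→C = (0, -242, 14.7).
Normal n = (A→B) × (A→C) = (3704.4, 911.4, 15004).
So ∂z/∂E = −n_x/n_z = −0.24689 and ∂z/∂N = −n_y/n_z = −0.06074.
Intercept c from A: 971.6 + 29.63 + 22.54 = 1023.76.
At (60, 626): z = −14.8 − 38.0 + 1023.76 = 970.9 ft.

971 ft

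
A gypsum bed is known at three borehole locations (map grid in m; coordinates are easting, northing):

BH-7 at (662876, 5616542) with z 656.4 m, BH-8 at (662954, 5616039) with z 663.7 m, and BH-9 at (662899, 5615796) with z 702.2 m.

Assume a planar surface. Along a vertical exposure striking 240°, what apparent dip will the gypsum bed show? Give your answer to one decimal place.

Two edge vectors: BH-7→BH-8 = (78, -503, 7.3), BH-7→BH-9 = (23, -746, 45.8).
Normal n = (BH-7→BH-8) × (BH-7→BH-9) = (-17591.6, -3404.5, -46619).
So ∂z/∂easting = −n_x/n_z = −0.37735 and ∂z/∂northing = −n_y/n_z = −0.07303.
Unit vector along 240° is (sin 240°, cos 240°) = (-0.8660, -0.5000).
Slope in that direction = a·(-0.8660) + b·(-0.5000) = 0.36331.
Apparent dip = arctan|0.36331| = 20.0° (true dip is 21.0°, so apparent ≤ true as expected).

20.0°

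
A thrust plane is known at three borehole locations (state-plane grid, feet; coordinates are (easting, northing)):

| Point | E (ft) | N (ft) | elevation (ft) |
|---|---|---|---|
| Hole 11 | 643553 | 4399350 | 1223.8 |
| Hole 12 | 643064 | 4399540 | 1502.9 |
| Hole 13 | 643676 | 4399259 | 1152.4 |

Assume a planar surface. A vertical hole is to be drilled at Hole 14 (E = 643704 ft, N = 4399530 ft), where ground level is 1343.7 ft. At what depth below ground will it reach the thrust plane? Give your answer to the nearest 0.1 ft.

199.5 ft

Two edge vectors: Hole 11→Hole 12 = (-489, 190, 279.1), Hole 11→Hole 13 = (123, -91, -71.4).
Normal n = (Hole 11→Hole 12) × (Hole 11→Hole 13) = (11832.1, -585.3, 21129).
So ∂z/∂E = −n_x/n_z = −0.559993374 and ∂z/∂N = −n_y/n_z = 0.027701264.
Intercept c from Hole 11: 1223.8 + 360385.42 − 121867.55 = 239741.66.
At (643704, 4399530): z_contact = −360469.97 + 121872.54 + 239741.66 = 1144.23 ft.
Depth below ground = 1343.7 − 1144.23 = 199.5 ft.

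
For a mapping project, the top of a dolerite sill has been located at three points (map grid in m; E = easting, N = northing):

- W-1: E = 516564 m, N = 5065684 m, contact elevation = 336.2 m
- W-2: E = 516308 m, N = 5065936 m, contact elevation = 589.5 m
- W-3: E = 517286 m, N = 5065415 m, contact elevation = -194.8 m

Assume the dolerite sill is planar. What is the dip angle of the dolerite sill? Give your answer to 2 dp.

35.52°

Let the plane be z = a·E + b·N + c.
W-2−W-1: −256a + 252b = 253.3;  W-3−W-1: 722a − 269b = −531.
Solving gives a = −0.58078, b = 0.41516.
Gradient magnitude |∇z| = √(a² + b²) = √(0.33730 + 0.17236) = 0.71391.
True dip = arctan(0.71391) = 35.52°, dipping toward SE (azimuth ≈ 126°).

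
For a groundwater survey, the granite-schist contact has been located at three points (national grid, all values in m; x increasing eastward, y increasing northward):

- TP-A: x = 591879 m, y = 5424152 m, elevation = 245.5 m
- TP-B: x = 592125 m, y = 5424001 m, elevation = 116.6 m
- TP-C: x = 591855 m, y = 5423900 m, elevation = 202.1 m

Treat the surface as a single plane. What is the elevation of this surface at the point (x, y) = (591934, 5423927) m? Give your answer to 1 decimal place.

Let the plane be z = a·x + b·y + c.
TP-B−TP-A: 246a − 151b = −128.9;  TP-C−TP-A: −24a − 252b = −43.4.
Solving gives a = −0.395168861, b = 0.209857352.
Then c = 245.5 − a·591879 − b·5424152 = −904160.52.
At (591934, 5423927): z = −233913.9 + 1138251.0 − 904160.52 = 176.5 m.

176.5 m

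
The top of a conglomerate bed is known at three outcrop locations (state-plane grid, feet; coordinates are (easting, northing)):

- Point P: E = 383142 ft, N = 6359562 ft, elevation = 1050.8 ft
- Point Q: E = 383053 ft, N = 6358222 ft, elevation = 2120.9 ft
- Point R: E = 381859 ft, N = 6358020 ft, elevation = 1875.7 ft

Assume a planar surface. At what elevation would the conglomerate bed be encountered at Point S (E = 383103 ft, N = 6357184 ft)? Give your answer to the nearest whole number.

Let the plane be z = a·E + b·N + c.
Point Q−Point P: −89a − 1340b = 1070.1;  Point R−Point P: −1283a − 1542b = 824.9.
Solving gives a = 0.34433274, b = −0.82145195.
Then c = 1050.8 − a·383142 − b·6359562 = 5093197.08.
At (383103, 6357184): z = 131914.9 − 5222121.2 + 5093197.08 = 2990.8 ft.

2991 ft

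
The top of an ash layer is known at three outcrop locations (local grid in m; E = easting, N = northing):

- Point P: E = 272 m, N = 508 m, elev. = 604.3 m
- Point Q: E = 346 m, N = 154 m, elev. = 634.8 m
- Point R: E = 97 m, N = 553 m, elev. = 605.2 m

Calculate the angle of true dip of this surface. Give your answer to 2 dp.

5.52°

Two edge vectors: Point P→Point Q = (74, -354, 30.5), Point P→Point R = (-175, 45, 0.9).
Normal n = (Point P→Point Q) × (Point P→Point R) = (-1691.1, -5404.1, -58620).
So ∂z/∂E = −n_x/n_z = −0.02885 and ∂z/∂N = −n_y/n_z = −0.09219.
Gradient magnitude |∇z| = √(a² + b²) = √(0.00083 + 0.00850) = 0.09660.
True dip = arctan(0.09660) = 5.52°, dipping toward NNE (azimuth ≈ 017°).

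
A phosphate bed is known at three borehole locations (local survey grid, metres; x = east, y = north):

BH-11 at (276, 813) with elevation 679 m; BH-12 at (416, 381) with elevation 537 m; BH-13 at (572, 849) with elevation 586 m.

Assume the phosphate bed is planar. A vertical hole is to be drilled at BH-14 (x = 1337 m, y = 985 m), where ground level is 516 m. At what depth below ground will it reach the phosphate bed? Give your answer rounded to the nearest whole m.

Let the plane be z = a·x + b·y + c.
BH-12−BH-11: 140a − 432b = −142;  BH-13−BH-11: 296a + 36b = −93.
Solving gives a = −0.34074, b = 0.21828.
Then c = 679 − a·276 − b·813 = 595.58.
At (1337, 985): z_contact = −455.6 + 215.0 + 595.58 = 355.0 m.
Depth below ground = 516 − 355.0 = 161 m.

161 m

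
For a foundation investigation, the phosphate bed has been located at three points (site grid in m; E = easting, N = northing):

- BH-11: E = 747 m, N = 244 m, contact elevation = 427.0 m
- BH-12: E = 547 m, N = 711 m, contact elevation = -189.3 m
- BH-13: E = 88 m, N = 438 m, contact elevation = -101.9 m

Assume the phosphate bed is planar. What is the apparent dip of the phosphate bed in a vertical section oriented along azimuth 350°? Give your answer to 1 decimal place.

Two edge vectors: BH-11→BH-12 = (-200, 467, -616.3), BH-11→BH-13 = (-659, 194, -528.9).
Normal n = (BH-11→BH-12) × (BH-11→BH-13) = (-127434.1, 300361.7, 268953).
So ∂z/∂E = −n_x/n_z = 0.47382 and ∂z/∂N = −n_y/n_z = −1.11678.
Unit vector along 350° is (sin 350°, cos 350°) = (-0.1736, 0.9848).
Slope in that direction = a·(-0.1736) + b·(0.9848) = −1.18209.
Apparent dip = arctan|1.18209| = 49.8° (true dip is 50.5°, so apparent ≤ true as expected).

49.8°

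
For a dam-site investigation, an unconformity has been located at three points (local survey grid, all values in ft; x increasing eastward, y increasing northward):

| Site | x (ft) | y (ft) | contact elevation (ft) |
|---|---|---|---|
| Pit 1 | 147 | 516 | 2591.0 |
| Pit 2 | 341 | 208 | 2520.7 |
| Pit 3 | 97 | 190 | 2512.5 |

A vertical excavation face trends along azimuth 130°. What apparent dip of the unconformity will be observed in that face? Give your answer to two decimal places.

Let the plane be z = a·x + b·y + c.
Pit 2−Pit 1: 194a − 308b = −70.3;  Pit 3−Pit 1: −50a − 326b = −78.5.
Solving gives a = 0.01602, b = 0.23834.
Unit vector along 130° is (sin 130°, cos 130°) = (0.7660, -0.6428).
Slope in that direction = a·(0.7660) + b·(-0.6428) = −0.14093.
Apparent dip = arctan|0.14093| = 8.02° (true dip is 13.4°, so apparent ≤ true as expected).

8.02°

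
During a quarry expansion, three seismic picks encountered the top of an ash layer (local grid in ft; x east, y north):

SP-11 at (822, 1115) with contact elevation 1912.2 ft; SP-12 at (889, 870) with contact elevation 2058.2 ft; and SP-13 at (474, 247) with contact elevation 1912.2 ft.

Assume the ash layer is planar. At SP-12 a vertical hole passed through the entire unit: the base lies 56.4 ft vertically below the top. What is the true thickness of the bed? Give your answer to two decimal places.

40.85 ft

Let the plane be z = a·x + b·y + c.
SP-12−SP-11: 67a − 245b = 146;  SP-13−SP-11: −348a − 868b = 0.
Solving gives a = 0.88364, b = −0.35427.
|∇z| = √(a²+b²) = 0.95201, so dip δ = arctan(0.95201) = 43.59°.
True thickness = vertical thickness × cos δ = 56.4 × cos 43.59° = 40.85 ft.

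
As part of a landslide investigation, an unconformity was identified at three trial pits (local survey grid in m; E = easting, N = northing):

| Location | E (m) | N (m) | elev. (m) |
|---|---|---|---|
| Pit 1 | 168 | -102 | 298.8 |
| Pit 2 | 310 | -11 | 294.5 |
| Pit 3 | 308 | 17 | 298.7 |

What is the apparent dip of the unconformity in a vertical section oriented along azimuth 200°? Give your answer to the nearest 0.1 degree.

5.2°

Let the plane be z = a·E + b·N + c.
Pit 2−Pit 1: 142a + 91b = −4.3;  Pit 3−Pit 1: 140a + 119b = −0.1.
Solving gives a = −0.12088, b = 0.14137.
Unit vector along 200° is (sin 200°, cos 200°) = (-0.3420, -0.9397).
Slope in that direction = a·(-0.3420) + b·(-0.9397) = −0.09150.
Apparent dip = arctan|0.09150| = 5.2° (true dip is 10.5°, so apparent ≤ true as expected).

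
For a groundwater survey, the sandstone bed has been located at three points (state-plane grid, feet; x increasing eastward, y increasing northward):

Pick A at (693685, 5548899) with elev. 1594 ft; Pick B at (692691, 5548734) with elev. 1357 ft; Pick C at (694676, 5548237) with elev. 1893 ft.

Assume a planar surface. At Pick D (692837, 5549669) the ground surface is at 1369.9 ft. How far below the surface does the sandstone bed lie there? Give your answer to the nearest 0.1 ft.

Two edge vectors: Pick A→Pick B = (-994, -165, -237), Pick A→Pick C = (991, -662, 299).
Normal n = (Pick A→Pick B) × (Pick A→Pick C) = (-206229, 62339, 821543).
So ∂z/∂x = −n_x/n_z = 0.251026422 and ∂z/∂y = −n_y/n_z = −0.075880386.
Intercept c from Pick A: 1594 − 174133.26 + 421052.60 = 248513.33.
At (692837, 5549669): z_contact = 173920.39 − 421111.03 + 248513.33 = 1322.70 ft.
Depth below ground = 1369.9 − 1322.70 = 47.2 ft.

47.2 ft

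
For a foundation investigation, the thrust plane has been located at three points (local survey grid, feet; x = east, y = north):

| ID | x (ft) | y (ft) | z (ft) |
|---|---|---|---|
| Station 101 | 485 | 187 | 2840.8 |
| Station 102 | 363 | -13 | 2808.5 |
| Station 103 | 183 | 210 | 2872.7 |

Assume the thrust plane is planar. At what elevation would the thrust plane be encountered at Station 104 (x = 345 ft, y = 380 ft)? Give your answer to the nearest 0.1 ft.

Let the plane be z = a·x + b·y + c.
Station 102−Station 101: −122a − 200b = −32.3;  Station 103−Station 101: −302a + 23b = 31.9.
Solving gives a = −0.08919, b = 0.21590.
Then c = 2840.8 − a·485 − b·187 = 2843.68.
At (345, 380): z = −30.8 + 82.0 + 2843.68 = 2895.0 ft.

2895.0 ft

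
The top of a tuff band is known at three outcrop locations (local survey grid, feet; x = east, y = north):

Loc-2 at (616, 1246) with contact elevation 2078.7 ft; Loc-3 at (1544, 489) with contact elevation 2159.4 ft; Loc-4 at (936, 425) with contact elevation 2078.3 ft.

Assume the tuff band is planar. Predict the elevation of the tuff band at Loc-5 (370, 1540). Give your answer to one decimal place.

2062.0 ft

Two edge vectors: Loc-2→Loc-3 = (928, -757, 80.7), Loc-2→Loc-4 = (320, -821, -0.4).
Normal n = (Loc-2→Loc-3) × (Loc-2→Loc-4) = (66557.5, 26195.2, -519648).
So ∂z/∂x = −n_x/n_z = 0.128082 and ∂z/∂y = −n_y/n_z = 0.050410.
Intercept c from Loc-2: 2078.7 − 78.90 − 62.81 = 1936.99.
At (370, 1540): z = 47.4 + 77.6 + 1936.99 = 2062.0 ft.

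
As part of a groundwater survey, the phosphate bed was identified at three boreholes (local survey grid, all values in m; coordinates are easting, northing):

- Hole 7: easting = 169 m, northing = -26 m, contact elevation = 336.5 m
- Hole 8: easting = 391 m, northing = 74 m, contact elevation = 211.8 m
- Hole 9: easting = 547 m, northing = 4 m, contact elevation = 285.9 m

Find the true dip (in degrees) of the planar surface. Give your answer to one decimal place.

49.1°

Let the plane be z = a·easting + b·northing + c.
Hole 8−Hole 7: 222a + 100b = −124.7;  Hole 9−Hole 7: 378a + 30b = −50.6.
Solving gives a = −0.04236, b = −1.15297.
Gradient magnitude |∇z| = √(a² + b²) = √(0.00179 + 1.32933) = 1.15375.
True dip = arctan(1.15375) = 49.1°, dipping toward N (azimuth ≈ 002°).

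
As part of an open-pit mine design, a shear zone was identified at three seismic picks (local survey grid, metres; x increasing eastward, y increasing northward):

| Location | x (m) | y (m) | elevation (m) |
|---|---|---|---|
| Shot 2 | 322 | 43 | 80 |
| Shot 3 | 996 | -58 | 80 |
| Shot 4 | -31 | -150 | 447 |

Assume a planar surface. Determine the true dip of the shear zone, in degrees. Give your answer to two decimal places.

56.47°

Two edge vectors: Shot 2→Shot 3 = (674, -101, 0), Shot 2→Shot 4 = (-353, -193, 367).
Normal n = (Shot 2→Shot 3) × (Shot 2→Shot 4) = (-37067, -247358, -165735).
So ∂z/∂x = −n_x/n_z = −0.22365 and ∂z/∂y = −n_y/n_z = −1.49249.
Gradient magnitude |∇z| = √(a² + b²) = √(0.05002 + 2.22753) = 1.50916.
True dip = arctan(1.50916) = 56.47°, dipping toward N (azimuth ≈ 009°).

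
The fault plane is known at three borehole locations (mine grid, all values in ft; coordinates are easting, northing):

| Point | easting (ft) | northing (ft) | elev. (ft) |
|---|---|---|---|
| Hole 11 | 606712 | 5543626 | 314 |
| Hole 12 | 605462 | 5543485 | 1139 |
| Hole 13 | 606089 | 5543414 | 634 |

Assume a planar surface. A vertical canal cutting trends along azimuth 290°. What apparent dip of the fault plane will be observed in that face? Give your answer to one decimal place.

42.3°

Let the plane be z = a·easting + b·northing + c.
Hole 12−Hole 11: −1250a − 141b = 825;  Hole 13−Hole 11: −623a − 212b = 320.
Solving gives a = −0.73257, b = 0.64336.
Unit vector along 290° is (sin 290°, cos 290°) = (-0.9397, 0.3420).
Slope in that direction = a·(-0.9397) + b·(0.3420) = 0.90843.
Apparent dip = arctan|0.90843| = 42.3° (true dip is 44.3°, so apparent ≤ true as expected).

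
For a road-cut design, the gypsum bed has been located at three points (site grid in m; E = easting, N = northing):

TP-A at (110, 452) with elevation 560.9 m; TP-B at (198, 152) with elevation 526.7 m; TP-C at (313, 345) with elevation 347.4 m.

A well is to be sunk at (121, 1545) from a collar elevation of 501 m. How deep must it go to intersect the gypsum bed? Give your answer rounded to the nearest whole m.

Let the plane be z = a·E + b·N + c.
TP-B−TP-A: 88a − 300b = −34.2;  TP-C−TP-A: 203a − 107b = −213.5.
Solving gives a = −1.17300, b = −0.23008.
Then c = 560.9 − a·110 − b·452 = 793.93.
At (121, 1545): z_contact = −141.9 − 355.5 + 793.93 = 296.5 m.
Depth below ground = 501 − 296.5 = 204 m.

204 m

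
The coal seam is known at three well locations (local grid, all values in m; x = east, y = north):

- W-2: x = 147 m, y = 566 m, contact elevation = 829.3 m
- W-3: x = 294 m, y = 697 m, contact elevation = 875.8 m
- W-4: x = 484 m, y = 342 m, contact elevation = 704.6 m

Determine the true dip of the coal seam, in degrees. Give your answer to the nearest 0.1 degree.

Two edge vectors: W-2→W-3 = (147, 131, 46.5), W-2→W-4 = (337, -224, -124.7).
Normal n = (W-2→W-3) × (W-2→W-4) = (-5919.7, 34001.4, -77075).
So ∂z/∂x = −n_x/n_z = −0.07680 and ∂z/∂y = −n_y/n_z = 0.44115.
Gradient magnitude |∇z| = √(a² + b²) = √(0.00590 + 0.19461) = 0.44778.
True dip = arctan(0.44778) = 24.1°, dipping toward S (azimuth ≈ 170°).

24.1°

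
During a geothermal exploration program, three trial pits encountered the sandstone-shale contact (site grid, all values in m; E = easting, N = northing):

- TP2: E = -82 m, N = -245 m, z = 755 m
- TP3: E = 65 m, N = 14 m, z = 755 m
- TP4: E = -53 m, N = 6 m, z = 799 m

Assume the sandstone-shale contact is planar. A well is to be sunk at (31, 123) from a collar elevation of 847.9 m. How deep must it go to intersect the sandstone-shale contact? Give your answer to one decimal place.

55.7 m

Two edge vectors: TP2→TP3 = (147, 259, 0), TP2→TP4 = (29, 251, 44).
Normal n = (TP2→TP3) × (TP2→TP4) = (11396, -6468, 29386).
So ∂z/∂E = −n_x/n_z = −0.38780 and ∂z/∂N = −n_y/n_z = 0.22010.
Intercept c from TP2: 755 − 31.80 + 53.93 = 777.13.
At (31, 123): z_contact = −12.02 + 27.07 + 777.13 = 792.18 m.
Depth below ground = 847.9 − 792.18 = 55.7 m.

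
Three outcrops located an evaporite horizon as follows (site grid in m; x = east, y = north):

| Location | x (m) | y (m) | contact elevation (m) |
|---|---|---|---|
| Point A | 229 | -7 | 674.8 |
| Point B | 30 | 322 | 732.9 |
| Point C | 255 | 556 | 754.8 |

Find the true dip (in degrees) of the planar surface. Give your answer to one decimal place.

Let the plane be z = a·x + b·y + c.
Point B−Point A: −199a + 329b = 58.1;  Point C−Point A: 26a + 563b = 80.
Solving gives a = −0.05299, b = 0.14454.
Gradient magnitude |∇z| = √(a² + b²) = √(0.00281 + 0.02089) = 0.15395.
True dip = arctan(0.15395) = 8.8°, dipping toward SSE (azimuth ≈ 160°).

8.8°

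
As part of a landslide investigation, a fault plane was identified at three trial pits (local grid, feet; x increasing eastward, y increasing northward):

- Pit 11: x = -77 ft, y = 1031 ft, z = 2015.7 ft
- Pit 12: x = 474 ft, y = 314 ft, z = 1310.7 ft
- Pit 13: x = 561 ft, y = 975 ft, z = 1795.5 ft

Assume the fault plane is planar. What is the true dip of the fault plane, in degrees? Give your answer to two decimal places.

Let the plane be z = a·x + b·y + c.
Pit 12−Pit 11: 551a − 717b = −705;  Pit 13−Pit 11: 638a − 56b = −220.2.
Solving gives a = −0.27756, b = 0.76997.
Gradient magnitude |∇z| = √(a² + b²) = √(0.07704 + 0.59285) = 0.81847.
True dip = arctan(0.81847) = 39.30°, dipping toward SSE (azimuth ≈ 160°).

39.30°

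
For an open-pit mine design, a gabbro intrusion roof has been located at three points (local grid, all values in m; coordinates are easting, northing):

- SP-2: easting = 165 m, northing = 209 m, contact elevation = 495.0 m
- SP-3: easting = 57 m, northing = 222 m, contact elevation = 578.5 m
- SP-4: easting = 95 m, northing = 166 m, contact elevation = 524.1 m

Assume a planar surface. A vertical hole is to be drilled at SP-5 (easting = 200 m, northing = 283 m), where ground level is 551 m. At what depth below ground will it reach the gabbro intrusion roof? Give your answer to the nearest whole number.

Two edge vectors: SP-2→SP-3 = (-108, 13, 83.5), SP-2→SP-4 = (-70, -43, 29.1).
Normal n = (SP-2→SP-3) × (SP-2→SP-4) = (3968.8, -2702.2, 5554).
So ∂z/∂easting = −n_x/n_z = −0.71458 and ∂z/∂northing = −n_y/n_z = 0.48653.
Intercept c from SP-2: 495 + 117.91 − 101.69 = 511.22.
At (200, 283): z_contact = −142.9 + 137.7 + 511.22 = 506.0 m.
Depth below ground = 551 − 506.0 = 45 m.

45 m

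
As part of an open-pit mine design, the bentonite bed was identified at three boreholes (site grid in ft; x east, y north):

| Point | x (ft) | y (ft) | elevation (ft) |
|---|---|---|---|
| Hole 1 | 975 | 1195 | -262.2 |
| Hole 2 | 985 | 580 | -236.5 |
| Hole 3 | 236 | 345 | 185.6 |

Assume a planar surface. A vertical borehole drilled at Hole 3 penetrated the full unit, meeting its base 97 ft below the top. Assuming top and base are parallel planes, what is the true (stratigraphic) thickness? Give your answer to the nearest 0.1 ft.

85.0 ft

Two edge vectors: Hole 1→Hole 2 = (10, -615, 25.7), Hole 1→Hole 3 = (-739, -850, 447.8).
Normal n = (Hole 1→Hole 2) × (Hole 1→Hole 3) = (-253552, -23470.3, -462985).
So ∂z/∂x = −n_x/n_z = −0.54765 and ∂z/∂y = −n_y/n_z = −0.05069.
|∇z| = √(a²+b²) = 0.54999, so dip δ = arctan(0.54999) = 28.81°.
True thickness = vertical thickness × cos δ = 97 × cos 28.81° = 85.0 ft.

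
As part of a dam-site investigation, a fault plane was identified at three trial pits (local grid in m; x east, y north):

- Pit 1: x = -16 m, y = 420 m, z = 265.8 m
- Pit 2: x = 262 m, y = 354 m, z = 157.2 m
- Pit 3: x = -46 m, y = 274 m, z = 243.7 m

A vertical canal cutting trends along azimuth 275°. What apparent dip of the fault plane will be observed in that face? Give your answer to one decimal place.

19.6°

Two edge vectors: Pit 1→Pit 2 = (278, -66, -108.6), Pit 1→Pit 3 = (-30, -146, -22.1).
Normal n = (Pit 1→Pit 2) × (Pit 1→Pit 3) = (-14397, 9401.8, -42568).
So ∂z/∂x = −n_x/n_z = −0.33821 and ∂z/∂y = −n_y/n_z = 0.22087.
Unit vector along 275° is (sin 275°, cos 275°) = (-0.9962, 0.0872).
Slope in that direction = a·(-0.9962) + b·(0.0872) = 0.35617.
Apparent dip = arctan|0.35617| = 19.6° (true dip is 22.0°, so apparent ≤ true as expected).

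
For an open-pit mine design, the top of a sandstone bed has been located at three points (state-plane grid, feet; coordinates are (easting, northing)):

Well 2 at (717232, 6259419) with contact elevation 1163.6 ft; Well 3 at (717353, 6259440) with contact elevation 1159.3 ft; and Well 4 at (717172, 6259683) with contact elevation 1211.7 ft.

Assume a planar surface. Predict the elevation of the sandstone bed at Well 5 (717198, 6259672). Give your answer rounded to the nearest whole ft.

Let the plane be z = a·E + b·N + c.
Well 3−Well 2: 121a + 21b = −4.3;  Well 4−Well 2: −60a + 264b = 48.1.
Solving gives a = −0.06460969, b = 0.16751295.
Then c = 1163.6 − a·717232 − b·6259419 = −1001030.01.
At (717198, 6259672): z = −46337.9 + 1048576.1 − 1001030.01 = 1208.2 ft.

1208 ft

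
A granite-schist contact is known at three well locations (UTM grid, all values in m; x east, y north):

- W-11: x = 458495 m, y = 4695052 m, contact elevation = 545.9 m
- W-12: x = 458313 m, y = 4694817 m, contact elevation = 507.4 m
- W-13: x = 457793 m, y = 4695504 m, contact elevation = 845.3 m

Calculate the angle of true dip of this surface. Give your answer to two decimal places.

21.46°

Two edge vectors: W-11→W-12 = (-182, -235, -38.5), W-11→W-13 = (-702, 452, 299.4).
Normal n = (W-11→W-12) × (W-11→W-13) = (-52957, 81517.8, -247234).
So ∂z/∂x = −n_x/n_z = −0.21420 and ∂z/∂y = −n_y/n_z = 0.32972.
Gradient magnitude |∇z| = √(a² + b²) = √(0.04588 + 0.10871) = 0.39319.
True dip = arctan(0.39319) = 21.46°, dipping toward SSE (azimuth ≈ 147°).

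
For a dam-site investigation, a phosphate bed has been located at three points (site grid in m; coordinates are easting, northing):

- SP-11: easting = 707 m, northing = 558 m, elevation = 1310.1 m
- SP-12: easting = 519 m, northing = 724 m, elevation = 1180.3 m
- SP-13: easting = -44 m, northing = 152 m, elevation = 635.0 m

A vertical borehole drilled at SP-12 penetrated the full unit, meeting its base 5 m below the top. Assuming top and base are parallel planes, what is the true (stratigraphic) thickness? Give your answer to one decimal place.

Let the plane be z = a·easting + b·northing + c.
SP-12−SP-11: −188a + 166b = −129.8;  SP-13−SP-11: −751a − 406b = −675.1.
Solving gives a = 0.81975, b = 0.14647.
|∇z| = √(a²+b²) = 0.83273, so dip δ = arctan(0.83273) = 39.79°.
True thickness = vertical thickness × cos δ = 5 × cos 39.79° = 3.8 m.

3.8 m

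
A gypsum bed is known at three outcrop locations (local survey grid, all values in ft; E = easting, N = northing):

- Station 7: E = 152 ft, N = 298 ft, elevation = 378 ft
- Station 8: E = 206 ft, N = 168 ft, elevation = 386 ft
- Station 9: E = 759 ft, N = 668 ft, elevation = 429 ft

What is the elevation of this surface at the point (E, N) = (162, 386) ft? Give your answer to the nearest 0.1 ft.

Let the plane be z = a·E + b·N + c.
Station 8−Station 7: 54a − 130b = 8;  Station 9−Station 7: 607a + 370b = 51.
Solving gives a = 0.09698, b = −0.02126.
Then c = 378 − a·152 − b·298 = 369.59.
At (162, 386): z = 15.7 − 8.2 + 369.59 = 377.1 ft.

377.1 ft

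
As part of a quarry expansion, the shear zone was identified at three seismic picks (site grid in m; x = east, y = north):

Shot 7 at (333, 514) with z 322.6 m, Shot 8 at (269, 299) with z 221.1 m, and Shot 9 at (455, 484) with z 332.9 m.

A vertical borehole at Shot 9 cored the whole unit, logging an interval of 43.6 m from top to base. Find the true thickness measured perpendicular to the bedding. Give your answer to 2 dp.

Two edge vectors: Shot 7→Shot 8 = (-64, -215, -101.5), Shot 7→Shot 9 = (122, -30, 10.3).
Normal n = (Shot 7→Shot 8) × (Shot 7→Shot 9) = (-5259.5, -11723.8, 28150).
So ∂z/∂x = −n_x/n_z = 0.18684 and ∂z/∂y = −n_y/n_z = 0.41648.
|∇z| = √(a²+b²) = 0.45647, so dip δ = arctan(0.45647) = 24.54°.
True thickness = vertical thickness × cos δ = 43.6 × cos 24.54° = 39.66 m.

39.66 m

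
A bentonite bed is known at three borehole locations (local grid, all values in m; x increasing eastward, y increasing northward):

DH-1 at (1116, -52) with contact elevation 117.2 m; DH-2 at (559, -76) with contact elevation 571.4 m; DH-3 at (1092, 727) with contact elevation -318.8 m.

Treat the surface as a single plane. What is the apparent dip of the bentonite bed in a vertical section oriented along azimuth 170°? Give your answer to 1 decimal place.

23.7°

Let the plane be z = a·x + b·y + c.
DH-2−DH-1: −557a − 24b = 454.2;  DH-3−DH-1: −24a + 779b = −436.
Solving gives a = −0.79027, b = −0.58404.
Unit vector along 170° is (sin 170°, cos 170°) = (0.1736, -0.9848).
Slope in that direction = a·(0.1736) + b·(-0.9848) = 0.43794.
Apparent dip = arctan|0.43794| = 23.7° (true dip is 44.5°, so apparent ≤ true as expected).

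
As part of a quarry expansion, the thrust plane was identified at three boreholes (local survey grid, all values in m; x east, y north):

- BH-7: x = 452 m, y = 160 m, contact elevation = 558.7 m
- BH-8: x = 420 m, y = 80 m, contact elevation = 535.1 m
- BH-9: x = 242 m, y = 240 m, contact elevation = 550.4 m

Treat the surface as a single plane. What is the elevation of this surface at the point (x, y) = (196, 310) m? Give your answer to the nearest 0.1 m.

Let the plane be z = a·x + b·y + c.
BH-8−BH-7: −32a − 80b = −23.6;  BH-9−BH-7: −210a + 80b = −8.3.
Solving gives a = 0.13182, b = 0.24227.
Then c = 558.7 − a·452 − b·160 = 460.35.
At (196, 310): z = 25.8 + 75.1 + 460.35 = 561.3 m.

561.3 m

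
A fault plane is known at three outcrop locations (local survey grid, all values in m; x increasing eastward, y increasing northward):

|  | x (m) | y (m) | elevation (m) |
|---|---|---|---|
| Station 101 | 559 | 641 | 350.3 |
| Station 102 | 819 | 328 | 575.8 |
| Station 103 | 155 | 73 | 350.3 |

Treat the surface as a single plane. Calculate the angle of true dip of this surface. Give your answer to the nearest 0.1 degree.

Let the plane be z = a·x + b·y + c.
Station 102−Station 101: 260a − 313b = 225.5;  Station 103−Station 101: −404a − 568b = 0.
Solving gives a = 0.46723, b = −0.33233.
Gradient magnitude |∇z| = √(a² + b²) = √(0.21831 + 0.11044) = 0.57337.
True dip = arctan(0.57337) = 29.8°, dipping toward NW (azimuth ≈ 305°).

29.8°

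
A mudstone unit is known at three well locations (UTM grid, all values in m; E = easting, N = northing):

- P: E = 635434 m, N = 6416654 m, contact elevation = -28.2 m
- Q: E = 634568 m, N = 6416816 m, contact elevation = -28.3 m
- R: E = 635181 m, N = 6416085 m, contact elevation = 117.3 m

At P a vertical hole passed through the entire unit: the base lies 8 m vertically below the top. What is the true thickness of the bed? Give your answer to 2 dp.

7.78 m

Two edge vectors: P→Q = (-866, 162, -0.1), P→R = (-253, -569, 145.5).
Normal n = (P→Q) × (P→R) = (23514.1, 126028.3, 533740).
So ∂z/∂E = −n_x/n_z = −0.04406 and ∂z/∂N = −n_y/n_z = −0.23612.
|∇z| = √(a²+b²) = 0.24020, so dip δ = arctan(0.24020) = 13.51°.
True thickness = vertical thickness × cos δ = 8 × cos 13.51° = 7.78 m.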